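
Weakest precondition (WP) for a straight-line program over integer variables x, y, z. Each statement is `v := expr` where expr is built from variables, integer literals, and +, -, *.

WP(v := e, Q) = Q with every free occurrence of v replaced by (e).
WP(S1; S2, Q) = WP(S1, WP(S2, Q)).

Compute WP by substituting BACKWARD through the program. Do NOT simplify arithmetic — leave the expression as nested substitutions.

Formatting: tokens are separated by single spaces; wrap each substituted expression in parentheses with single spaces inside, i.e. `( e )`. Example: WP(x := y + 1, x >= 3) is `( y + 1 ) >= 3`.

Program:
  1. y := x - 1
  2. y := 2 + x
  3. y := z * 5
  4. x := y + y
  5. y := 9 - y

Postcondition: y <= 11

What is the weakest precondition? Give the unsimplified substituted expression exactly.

Answer: ( 9 - ( z * 5 ) ) <= 11

Derivation:
post: y <= 11
stmt 5: y := 9 - y  -- replace 1 occurrence(s) of y with (9 - y)
  => ( 9 - y ) <= 11
stmt 4: x := y + y  -- replace 0 occurrence(s) of x with (y + y)
  => ( 9 - y ) <= 11
stmt 3: y := z * 5  -- replace 1 occurrence(s) of y with (z * 5)
  => ( 9 - ( z * 5 ) ) <= 11
stmt 2: y := 2 + x  -- replace 0 occurrence(s) of y with (2 + x)
  => ( 9 - ( z * 5 ) ) <= 11
stmt 1: y := x - 1  -- replace 0 occurrence(s) of y with (x - 1)
  => ( 9 - ( z * 5 ) ) <= 11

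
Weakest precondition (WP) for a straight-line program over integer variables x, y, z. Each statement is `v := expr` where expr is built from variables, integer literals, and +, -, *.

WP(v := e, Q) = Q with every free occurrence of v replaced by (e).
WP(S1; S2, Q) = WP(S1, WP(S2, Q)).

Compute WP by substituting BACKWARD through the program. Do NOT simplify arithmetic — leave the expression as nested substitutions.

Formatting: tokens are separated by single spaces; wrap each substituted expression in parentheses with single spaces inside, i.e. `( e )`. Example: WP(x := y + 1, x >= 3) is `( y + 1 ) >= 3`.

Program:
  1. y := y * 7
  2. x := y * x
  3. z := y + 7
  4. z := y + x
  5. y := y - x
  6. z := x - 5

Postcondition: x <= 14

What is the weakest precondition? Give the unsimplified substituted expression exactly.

Answer: ( ( y * 7 ) * x ) <= 14

Derivation:
post: x <= 14
stmt 6: z := x - 5  -- replace 0 occurrence(s) of z with (x - 5)
  => x <= 14
stmt 5: y := y - x  -- replace 0 occurrence(s) of y with (y - x)
  => x <= 14
stmt 4: z := y + x  -- replace 0 occurrence(s) of z with (y + x)
  => x <= 14
stmt 3: z := y + 7  -- replace 0 occurrence(s) of z with (y + 7)
  => x <= 14
stmt 2: x := y * x  -- replace 1 occurrence(s) of x with (y * x)
  => ( y * x ) <= 14
stmt 1: y := y * 7  -- replace 1 occurrence(s) of y with (y * 7)
  => ( ( y * 7 ) * x ) <= 14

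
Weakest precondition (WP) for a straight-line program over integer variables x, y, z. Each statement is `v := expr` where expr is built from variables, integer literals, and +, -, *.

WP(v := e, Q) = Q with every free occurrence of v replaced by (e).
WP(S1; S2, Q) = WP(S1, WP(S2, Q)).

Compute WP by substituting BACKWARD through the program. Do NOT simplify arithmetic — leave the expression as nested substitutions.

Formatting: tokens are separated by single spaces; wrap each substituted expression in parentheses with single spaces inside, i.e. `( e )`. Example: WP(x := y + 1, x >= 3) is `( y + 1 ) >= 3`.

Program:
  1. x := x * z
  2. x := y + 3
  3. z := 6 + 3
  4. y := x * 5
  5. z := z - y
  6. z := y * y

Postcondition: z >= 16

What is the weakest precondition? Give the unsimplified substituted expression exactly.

Answer: ( ( ( y + 3 ) * 5 ) * ( ( y + 3 ) * 5 ) ) >= 16

Derivation:
post: z >= 16
stmt 6: z := y * y  -- replace 1 occurrence(s) of z with (y * y)
  => ( y * y ) >= 16
stmt 5: z := z - y  -- replace 0 occurrence(s) of z with (z - y)
  => ( y * y ) >= 16
stmt 4: y := x * 5  -- replace 2 occurrence(s) of y with (x * 5)
  => ( ( x * 5 ) * ( x * 5 ) ) >= 16
stmt 3: z := 6 + 3  -- replace 0 occurrence(s) of z with (6 + 3)
  => ( ( x * 5 ) * ( x * 5 ) ) >= 16
stmt 2: x := y + 3  -- replace 2 occurrence(s) of x with (y + 3)
  => ( ( ( y + 3 ) * 5 ) * ( ( y + 3 ) * 5 ) ) >= 16
stmt 1: x := x * z  -- replace 0 occurrence(s) of x with (x * z)
  => ( ( ( y + 3 ) * 5 ) * ( ( y + 3 ) * 5 ) ) >= 16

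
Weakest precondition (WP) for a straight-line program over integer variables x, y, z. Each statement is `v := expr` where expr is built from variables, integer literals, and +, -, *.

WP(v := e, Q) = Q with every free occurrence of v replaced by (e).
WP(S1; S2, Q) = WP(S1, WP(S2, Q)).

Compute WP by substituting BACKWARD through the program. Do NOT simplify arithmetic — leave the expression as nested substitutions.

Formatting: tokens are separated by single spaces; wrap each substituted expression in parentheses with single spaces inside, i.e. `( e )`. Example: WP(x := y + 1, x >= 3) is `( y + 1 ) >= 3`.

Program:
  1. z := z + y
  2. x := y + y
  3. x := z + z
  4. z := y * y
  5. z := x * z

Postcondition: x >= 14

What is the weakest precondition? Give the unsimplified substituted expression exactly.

Answer: ( ( z + y ) + ( z + y ) ) >= 14

Derivation:
post: x >= 14
stmt 5: z := x * z  -- replace 0 occurrence(s) of z with (x * z)
  => x >= 14
stmt 4: z := y * y  -- replace 0 occurrence(s) of z with (y * y)
  => x >= 14
stmt 3: x := z + z  -- replace 1 occurrence(s) of x with (z + z)
  => ( z + z ) >= 14
stmt 2: x := y + y  -- replace 0 occurrence(s) of x with (y + y)
  => ( z + z ) >= 14
stmt 1: z := z + y  -- replace 2 occurrence(s) of z with (z + y)
  => ( ( z + y ) + ( z + y ) ) >= 14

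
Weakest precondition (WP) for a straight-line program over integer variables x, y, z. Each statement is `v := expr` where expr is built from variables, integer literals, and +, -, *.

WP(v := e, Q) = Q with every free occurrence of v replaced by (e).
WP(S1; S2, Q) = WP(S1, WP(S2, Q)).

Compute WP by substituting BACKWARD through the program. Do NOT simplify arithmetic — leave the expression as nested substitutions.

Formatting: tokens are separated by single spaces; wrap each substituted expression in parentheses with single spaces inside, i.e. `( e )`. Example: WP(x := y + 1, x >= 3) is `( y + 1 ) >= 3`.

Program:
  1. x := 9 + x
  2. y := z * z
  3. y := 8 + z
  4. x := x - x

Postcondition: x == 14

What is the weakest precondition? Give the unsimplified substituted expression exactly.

Answer: ( ( 9 + x ) - ( 9 + x ) ) == 14

Derivation:
post: x == 14
stmt 4: x := x - x  -- replace 1 occurrence(s) of x with (x - x)
  => ( x - x ) == 14
stmt 3: y := 8 + z  -- replace 0 occurrence(s) of y with (8 + z)
  => ( x - x ) == 14
stmt 2: y := z * z  -- replace 0 occurrence(s) of y with (z * z)
  => ( x - x ) == 14
stmt 1: x := 9 + x  -- replace 2 occurrence(s) of x with (9 + x)
  => ( ( 9 + x ) - ( 9 + x ) ) == 14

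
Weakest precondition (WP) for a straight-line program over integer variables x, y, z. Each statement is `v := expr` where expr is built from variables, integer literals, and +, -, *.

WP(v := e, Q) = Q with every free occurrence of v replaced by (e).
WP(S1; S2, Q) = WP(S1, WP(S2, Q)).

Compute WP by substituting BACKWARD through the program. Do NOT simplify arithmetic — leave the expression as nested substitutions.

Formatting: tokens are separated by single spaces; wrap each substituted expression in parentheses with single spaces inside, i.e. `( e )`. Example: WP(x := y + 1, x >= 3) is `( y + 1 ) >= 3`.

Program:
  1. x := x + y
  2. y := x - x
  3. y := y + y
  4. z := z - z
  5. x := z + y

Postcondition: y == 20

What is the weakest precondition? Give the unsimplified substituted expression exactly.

Answer: ( ( ( x + y ) - ( x + y ) ) + ( ( x + y ) - ( x + y ) ) ) == 20

Derivation:
post: y == 20
stmt 5: x := z + y  -- replace 0 occurrence(s) of x with (z + y)
  => y == 20
stmt 4: z := z - z  -- replace 0 occurrence(s) of z with (z - z)
  => y == 20
stmt 3: y := y + y  -- replace 1 occurrence(s) of y with (y + y)
  => ( y + y ) == 20
stmt 2: y := x - x  -- replace 2 occurrence(s) of y with (x - x)
  => ( ( x - x ) + ( x - x ) ) == 20
stmt 1: x := x + y  -- replace 4 occurrence(s) of x with (x + y)
  => ( ( ( x + y ) - ( x + y ) ) + ( ( x + y ) - ( x + y ) ) ) == 20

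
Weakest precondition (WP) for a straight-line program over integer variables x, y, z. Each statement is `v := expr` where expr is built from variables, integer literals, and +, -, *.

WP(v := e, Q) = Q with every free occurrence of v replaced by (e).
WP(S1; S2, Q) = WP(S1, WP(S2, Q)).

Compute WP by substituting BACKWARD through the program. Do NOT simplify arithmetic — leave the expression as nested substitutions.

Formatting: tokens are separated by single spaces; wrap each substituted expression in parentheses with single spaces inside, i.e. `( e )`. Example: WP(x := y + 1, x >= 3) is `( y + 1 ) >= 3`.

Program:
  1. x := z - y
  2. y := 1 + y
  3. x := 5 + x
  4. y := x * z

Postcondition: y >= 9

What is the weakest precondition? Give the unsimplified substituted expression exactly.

post: y >= 9
stmt 4: y := x * z  -- replace 1 occurrence(s) of y with (x * z)
  => ( x * z ) >= 9
stmt 3: x := 5 + x  -- replace 1 occurrence(s) of x with (5 + x)
  => ( ( 5 + x ) * z ) >= 9
stmt 2: y := 1 + y  -- replace 0 occurrence(s) of y with (1 + y)
  => ( ( 5 + x ) * z ) >= 9
stmt 1: x := z - y  -- replace 1 occurrence(s) of x with (z - y)
  => ( ( 5 + ( z - y ) ) * z ) >= 9

Answer: ( ( 5 + ( z - y ) ) * z ) >= 9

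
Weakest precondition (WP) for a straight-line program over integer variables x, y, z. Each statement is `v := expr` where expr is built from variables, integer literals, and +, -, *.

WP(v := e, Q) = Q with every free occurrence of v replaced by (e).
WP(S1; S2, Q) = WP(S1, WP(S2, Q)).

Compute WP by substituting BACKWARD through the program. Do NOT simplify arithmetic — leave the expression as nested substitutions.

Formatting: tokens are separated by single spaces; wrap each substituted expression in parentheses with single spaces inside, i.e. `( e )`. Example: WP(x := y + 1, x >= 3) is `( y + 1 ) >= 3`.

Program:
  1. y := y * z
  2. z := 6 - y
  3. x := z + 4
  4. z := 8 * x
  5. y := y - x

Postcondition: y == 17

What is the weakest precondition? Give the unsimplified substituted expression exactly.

Answer: ( ( y * z ) - ( ( 6 - ( y * z ) ) + 4 ) ) == 17

Derivation:
post: y == 17
stmt 5: y := y - x  -- replace 1 occurrence(s) of y with (y - x)
  => ( y - x ) == 17
stmt 4: z := 8 * x  -- replace 0 occurrence(s) of z with (8 * x)
  => ( y - x ) == 17
stmt 3: x := z + 4  -- replace 1 occurrence(s) of x with (z + 4)
  => ( y - ( z + 4 ) ) == 17
stmt 2: z := 6 - y  -- replace 1 occurrence(s) of z with (6 - y)
  => ( y - ( ( 6 - y ) + 4 ) ) == 17
stmt 1: y := y * z  -- replace 2 occurrence(s) of y with (y * z)
  => ( ( y * z ) - ( ( 6 - ( y * z ) ) + 4 ) ) == 17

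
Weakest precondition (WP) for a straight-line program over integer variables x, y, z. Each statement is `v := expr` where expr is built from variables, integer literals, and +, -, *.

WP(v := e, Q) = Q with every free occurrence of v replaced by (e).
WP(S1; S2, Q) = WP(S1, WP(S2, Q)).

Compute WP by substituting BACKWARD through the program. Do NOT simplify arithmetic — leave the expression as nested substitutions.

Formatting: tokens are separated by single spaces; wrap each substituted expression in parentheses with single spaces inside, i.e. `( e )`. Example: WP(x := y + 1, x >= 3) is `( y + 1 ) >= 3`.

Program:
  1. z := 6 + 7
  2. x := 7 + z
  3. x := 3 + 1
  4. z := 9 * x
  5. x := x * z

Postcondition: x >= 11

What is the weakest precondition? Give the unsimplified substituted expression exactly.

Answer: ( ( 3 + 1 ) * ( 9 * ( 3 + 1 ) ) ) >= 11

Derivation:
post: x >= 11
stmt 5: x := x * z  -- replace 1 occurrence(s) of x with (x * z)
  => ( x * z ) >= 11
stmt 4: z := 9 * x  -- replace 1 occurrence(s) of z with (9 * x)
  => ( x * ( 9 * x ) ) >= 11
stmt 3: x := 3 + 1  -- replace 2 occurrence(s) of x with (3 + 1)
  => ( ( 3 + 1 ) * ( 9 * ( 3 + 1 ) ) ) >= 11
stmt 2: x := 7 + z  -- replace 0 occurrence(s) of x with (7 + z)
  => ( ( 3 + 1 ) * ( 9 * ( 3 + 1 ) ) ) >= 11
stmt 1: z := 6 + 7  -- replace 0 occurrence(s) of z with (6 + 7)
  => ( ( 3 + 1 ) * ( 9 * ( 3 + 1 ) ) ) >= 11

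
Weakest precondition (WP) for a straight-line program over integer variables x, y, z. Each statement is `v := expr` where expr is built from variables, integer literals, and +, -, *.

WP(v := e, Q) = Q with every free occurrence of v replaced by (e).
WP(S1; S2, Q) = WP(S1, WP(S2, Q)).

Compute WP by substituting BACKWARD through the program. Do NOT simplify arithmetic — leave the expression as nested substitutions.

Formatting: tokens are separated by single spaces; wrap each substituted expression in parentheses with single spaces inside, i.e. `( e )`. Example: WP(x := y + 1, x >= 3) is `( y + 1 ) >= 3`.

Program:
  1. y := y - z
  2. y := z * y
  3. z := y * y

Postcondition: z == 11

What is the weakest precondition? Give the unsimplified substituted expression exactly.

Answer: ( ( z * ( y - z ) ) * ( z * ( y - z ) ) ) == 11

Derivation:
post: z == 11
stmt 3: z := y * y  -- replace 1 occurrence(s) of z with (y * y)
  => ( y * y ) == 11
stmt 2: y := z * y  -- replace 2 occurrence(s) of y with (z * y)
  => ( ( z * y ) * ( z * y ) ) == 11
stmt 1: y := y - z  -- replace 2 occurrence(s) of y with (y - z)
  => ( ( z * ( y - z ) ) * ( z * ( y - z ) ) ) == 11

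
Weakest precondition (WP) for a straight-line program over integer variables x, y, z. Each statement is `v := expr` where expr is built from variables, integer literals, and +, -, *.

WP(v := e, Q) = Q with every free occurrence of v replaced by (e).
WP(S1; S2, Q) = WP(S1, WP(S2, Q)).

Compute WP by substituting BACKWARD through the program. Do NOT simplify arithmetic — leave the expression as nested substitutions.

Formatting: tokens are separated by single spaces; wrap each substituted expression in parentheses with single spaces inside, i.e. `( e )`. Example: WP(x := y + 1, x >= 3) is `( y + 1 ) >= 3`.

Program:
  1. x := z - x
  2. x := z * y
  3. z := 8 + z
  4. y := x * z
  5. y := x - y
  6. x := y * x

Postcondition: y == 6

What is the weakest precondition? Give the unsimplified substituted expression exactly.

post: y == 6
stmt 6: x := y * x  -- replace 0 occurrence(s) of x with (y * x)
  => y == 6
stmt 5: y := x - y  -- replace 1 occurrence(s) of y with (x - y)
  => ( x - y ) == 6
stmt 4: y := x * z  -- replace 1 occurrence(s) of y with (x * z)
  => ( x - ( x * z ) ) == 6
stmt 3: z := 8 + z  -- replace 1 occurrence(s) of z with (8 + z)
  => ( x - ( x * ( 8 + z ) ) ) == 6
stmt 2: x := z * y  -- replace 2 occurrence(s) of x with (z * y)
  => ( ( z * y ) - ( ( z * y ) * ( 8 + z ) ) ) == 6
stmt 1: x := z - x  -- replace 0 occurrence(s) of x with (z - x)
  => ( ( z * y ) - ( ( z * y ) * ( 8 + z ) ) ) == 6

Answer: ( ( z * y ) - ( ( z * y ) * ( 8 + z ) ) ) == 6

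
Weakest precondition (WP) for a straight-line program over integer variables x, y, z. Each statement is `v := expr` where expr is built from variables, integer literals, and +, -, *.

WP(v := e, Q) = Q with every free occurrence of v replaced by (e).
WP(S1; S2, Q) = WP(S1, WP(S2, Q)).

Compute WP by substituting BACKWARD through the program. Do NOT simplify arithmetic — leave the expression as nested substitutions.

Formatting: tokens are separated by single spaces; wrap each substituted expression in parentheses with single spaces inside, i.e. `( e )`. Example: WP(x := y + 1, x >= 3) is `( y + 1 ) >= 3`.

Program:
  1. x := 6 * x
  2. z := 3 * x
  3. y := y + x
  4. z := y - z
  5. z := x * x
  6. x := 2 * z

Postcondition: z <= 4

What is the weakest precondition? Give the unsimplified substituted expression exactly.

Answer: ( ( 6 * x ) * ( 6 * x ) ) <= 4

Derivation:
post: z <= 4
stmt 6: x := 2 * z  -- replace 0 occurrence(s) of x with (2 * z)
  => z <= 4
stmt 5: z := x * x  -- replace 1 occurrence(s) of z with (x * x)
  => ( x * x ) <= 4
stmt 4: z := y - z  -- replace 0 occurrence(s) of z with (y - z)
  => ( x * x ) <= 4
stmt 3: y := y + x  -- replace 0 occurrence(s) of y with (y + x)
  => ( x * x ) <= 4
stmt 2: z := 3 * x  -- replace 0 occurrence(s) of z with (3 * x)
  => ( x * x ) <= 4
stmt 1: x := 6 * x  -- replace 2 occurrence(s) of x with (6 * x)
  => ( ( 6 * x ) * ( 6 * x ) ) <= 4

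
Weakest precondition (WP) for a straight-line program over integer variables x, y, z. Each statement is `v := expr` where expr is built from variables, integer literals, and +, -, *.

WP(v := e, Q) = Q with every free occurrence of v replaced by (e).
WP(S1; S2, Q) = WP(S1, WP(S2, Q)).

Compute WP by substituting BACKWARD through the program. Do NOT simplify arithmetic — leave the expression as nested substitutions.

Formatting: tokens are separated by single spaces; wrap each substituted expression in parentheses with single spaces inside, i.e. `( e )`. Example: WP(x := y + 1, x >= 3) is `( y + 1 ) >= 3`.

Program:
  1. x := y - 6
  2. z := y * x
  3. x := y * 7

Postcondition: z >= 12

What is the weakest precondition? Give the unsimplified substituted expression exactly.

Answer: ( y * ( y - 6 ) ) >= 12

Derivation:
post: z >= 12
stmt 3: x := y * 7  -- replace 0 occurrence(s) of x with (y * 7)
  => z >= 12
stmt 2: z := y * x  -- replace 1 occurrence(s) of z with (y * x)
  => ( y * x ) >= 12
stmt 1: x := y - 6  -- replace 1 occurrence(s) of x with (y - 6)
  => ( y * ( y - 6 ) ) >= 12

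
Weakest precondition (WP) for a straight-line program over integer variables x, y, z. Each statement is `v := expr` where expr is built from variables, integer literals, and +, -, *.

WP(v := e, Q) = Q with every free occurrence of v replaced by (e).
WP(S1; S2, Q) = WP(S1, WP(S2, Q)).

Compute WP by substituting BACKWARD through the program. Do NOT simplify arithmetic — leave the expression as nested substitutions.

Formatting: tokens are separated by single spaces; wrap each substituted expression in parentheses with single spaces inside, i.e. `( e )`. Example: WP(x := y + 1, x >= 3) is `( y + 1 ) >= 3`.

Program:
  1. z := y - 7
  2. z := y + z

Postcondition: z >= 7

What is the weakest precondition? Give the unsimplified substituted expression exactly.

post: z >= 7
stmt 2: z := y + z  -- replace 1 occurrence(s) of z with (y + z)
  => ( y + z ) >= 7
stmt 1: z := y - 7  -- replace 1 occurrence(s) of z with (y - 7)
  => ( y + ( y - 7 ) ) >= 7

Answer: ( y + ( y - 7 ) ) >= 7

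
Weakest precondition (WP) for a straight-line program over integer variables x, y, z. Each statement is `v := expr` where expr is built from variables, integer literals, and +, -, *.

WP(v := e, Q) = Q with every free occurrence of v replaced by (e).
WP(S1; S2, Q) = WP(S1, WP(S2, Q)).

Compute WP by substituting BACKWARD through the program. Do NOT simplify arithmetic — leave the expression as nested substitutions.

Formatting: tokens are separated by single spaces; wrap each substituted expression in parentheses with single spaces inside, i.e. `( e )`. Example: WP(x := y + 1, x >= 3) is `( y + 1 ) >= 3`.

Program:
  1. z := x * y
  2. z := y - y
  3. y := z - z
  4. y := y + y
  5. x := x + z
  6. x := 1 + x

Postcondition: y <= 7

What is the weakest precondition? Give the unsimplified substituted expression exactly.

Answer: ( ( ( y - y ) - ( y - y ) ) + ( ( y - y ) - ( y - y ) ) ) <= 7

Derivation:
post: y <= 7
stmt 6: x := 1 + x  -- replace 0 occurrence(s) of x with (1 + x)
  => y <= 7
stmt 5: x := x + z  -- replace 0 occurrence(s) of x with (x + z)
  => y <= 7
stmt 4: y := y + y  -- replace 1 occurrence(s) of y with (y + y)
  => ( y + y ) <= 7
stmt 3: y := z - z  -- replace 2 occurrence(s) of y with (z - z)
  => ( ( z - z ) + ( z - z ) ) <= 7
stmt 2: z := y - y  -- replace 4 occurrence(s) of z with (y - y)
  => ( ( ( y - y ) - ( y - y ) ) + ( ( y - y ) - ( y - y ) ) ) <= 7
stmt 1: z := x * y  -- replace 0 occurrence(s) of z with (x * y)
  => ( ( ( y - y ) - ( y - y ) ) + ( ( y - y ) - ( y - y ) ) ) <= 7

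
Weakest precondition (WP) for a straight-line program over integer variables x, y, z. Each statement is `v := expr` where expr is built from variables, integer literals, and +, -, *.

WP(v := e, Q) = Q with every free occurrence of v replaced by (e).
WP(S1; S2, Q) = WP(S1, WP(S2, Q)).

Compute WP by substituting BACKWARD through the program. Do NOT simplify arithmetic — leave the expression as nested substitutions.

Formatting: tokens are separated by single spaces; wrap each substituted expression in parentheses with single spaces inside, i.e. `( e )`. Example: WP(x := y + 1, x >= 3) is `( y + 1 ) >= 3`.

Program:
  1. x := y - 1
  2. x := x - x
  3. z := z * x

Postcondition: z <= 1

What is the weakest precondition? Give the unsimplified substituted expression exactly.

post: z <= 1
stmt 3: z := z * x  -- replace 1 occurrence(s) of z with (z * x)
  => ( z * x ) <= 1
stmt 2: x := x - x  -- replace 1 occurrence(s) of x with (x - x)
  => ( z * ( x - x ) ) <= 1
stmt 1: x := y - 1  -- replace 2 occurrence(s) of x with (y - 1)
  => ( z * ( ( y - 1 ) - ( y - 1 ) ) ) <= 1

Answer: ( z * ( ( y - 1 ) - ( y - 1 ) ) ) <= 1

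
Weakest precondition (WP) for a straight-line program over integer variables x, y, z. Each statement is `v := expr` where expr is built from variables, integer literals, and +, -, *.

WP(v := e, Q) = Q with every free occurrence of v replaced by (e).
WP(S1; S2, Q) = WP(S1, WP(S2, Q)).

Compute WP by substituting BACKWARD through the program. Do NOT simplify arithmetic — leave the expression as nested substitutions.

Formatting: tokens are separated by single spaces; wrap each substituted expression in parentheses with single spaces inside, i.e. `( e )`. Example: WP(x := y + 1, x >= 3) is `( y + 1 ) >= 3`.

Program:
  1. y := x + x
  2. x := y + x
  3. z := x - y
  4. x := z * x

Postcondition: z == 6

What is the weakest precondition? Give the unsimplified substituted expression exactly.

Answer: ( ( ( x + x ) + x ) - ( x + x ) ) == 6

Derivation:
post: z == 6
stmt 4: x := z * x  -- replace 0 occurrence(s) of x with (z * x)
  => z == 6
stmt 3: z := x - y  -- replace 1 occurrence(s) of z with (x - y)
  => ( x - y ) == 6
stmt 2: x := y + x  -- replace 1 occurrence(s) of x with (y + x)
  => ( ( y + x ) - y ) == 6
stmt 1: y := x + x  -- replace 2 occurrence(s) of y with (x + x)
  => ( ( ( x + x ) + x ) - ( x + x ) ) == 6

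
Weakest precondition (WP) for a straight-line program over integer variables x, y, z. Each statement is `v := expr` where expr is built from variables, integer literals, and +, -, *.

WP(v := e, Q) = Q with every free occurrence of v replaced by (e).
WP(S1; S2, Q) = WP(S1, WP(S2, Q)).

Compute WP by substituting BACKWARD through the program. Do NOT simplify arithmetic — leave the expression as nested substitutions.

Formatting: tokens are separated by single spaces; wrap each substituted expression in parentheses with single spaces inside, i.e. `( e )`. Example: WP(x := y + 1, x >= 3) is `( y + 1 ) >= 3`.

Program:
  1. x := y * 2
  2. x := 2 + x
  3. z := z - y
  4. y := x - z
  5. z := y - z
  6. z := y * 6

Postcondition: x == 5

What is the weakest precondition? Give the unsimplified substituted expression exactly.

post: x == 5
stmt 6: z := y * 6  -- replace 0 occurrence(s) of z with (y * 6)
  => x == 5
stmt 5: z := y - z  -- replace 0 occurrence(s) of z with (y - z)
  => x == 5
stmt 4: y := x - z  -- replace 0 occurrence(s) of y with (x - z)
  => x == 5
stmt 3: z := z - y  -- replace 0 occurrence(s) of z with (z - y)
  => x == 5
stmt 2: x := 2 + x  -- replace 1 occurrence(s) of x with (2 + x)
  => ( 2 + x ) == 5
stmt 1: x := y * 2  -- replace 1 occurrence(s) of x with (y * 2)
  => ( 2 + ( y * 2 ) ) == 5

Answer: ( 2 + ( y * 2 ) ) == 5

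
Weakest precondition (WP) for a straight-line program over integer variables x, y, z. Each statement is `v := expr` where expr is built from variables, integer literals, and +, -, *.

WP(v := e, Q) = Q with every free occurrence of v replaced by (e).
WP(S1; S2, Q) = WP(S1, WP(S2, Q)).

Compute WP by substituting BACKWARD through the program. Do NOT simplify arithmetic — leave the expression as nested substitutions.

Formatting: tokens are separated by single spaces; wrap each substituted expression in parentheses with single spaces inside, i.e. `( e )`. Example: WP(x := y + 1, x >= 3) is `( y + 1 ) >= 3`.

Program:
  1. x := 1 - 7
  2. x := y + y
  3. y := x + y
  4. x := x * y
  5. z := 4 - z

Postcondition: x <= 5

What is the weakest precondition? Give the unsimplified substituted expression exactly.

post: x <= 5
stmt 5: z := 4 - z  -- replace 0 occurrence(s) of z with (4 - z)
  => x <= 5
stmt 4: x := x * y  -- replace 1 occurrence(s) of x with (x * y)
  => ( x * y ) <= 5
stmt 3: y := x + y  -- replace 1 occurrence(s) of y with (x + y)
  => ( x * ( x + y ) ) <= 5
stmt 2: x := y + y  -- replace 2 occurrence(s) of x with (y + y)
  => ( ( y + y ) * ( ( y + y ) + y ) ) <= 5
stmt 1: x := 1 - 7  -- replace 0 occurrence(s) of x with (1 - 7)
  => ( ( y + y ) * ( ( y + y ) + y ) ) <= 5

Answer: ( ( y + y ) * ( ( y + y ) + y ) ) <= 5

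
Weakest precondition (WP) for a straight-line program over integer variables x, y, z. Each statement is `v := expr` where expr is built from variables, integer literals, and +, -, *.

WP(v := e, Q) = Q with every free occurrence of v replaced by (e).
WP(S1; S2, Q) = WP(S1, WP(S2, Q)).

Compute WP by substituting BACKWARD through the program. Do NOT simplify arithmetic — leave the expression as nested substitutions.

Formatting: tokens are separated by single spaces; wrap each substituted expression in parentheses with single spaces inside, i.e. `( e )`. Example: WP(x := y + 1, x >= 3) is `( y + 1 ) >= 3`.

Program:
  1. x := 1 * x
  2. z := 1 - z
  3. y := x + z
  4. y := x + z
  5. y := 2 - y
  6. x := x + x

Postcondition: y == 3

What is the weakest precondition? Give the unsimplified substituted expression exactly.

Answer: ( 2 - ( ( 1 * x ) + ( 1 - z ) ) ) == 3

Derivation:
post: y == 3
stmt 6: x := x + x  -- replace 0 occurrence(s) of x with (x + x)
  => y == 3
stmt 5: y := 2 - y  -- replace 1 occurrence(s) of y with (2 - y)
  => ( 2 - y ) == 3
stmt 4: y := x + z  -- replace 1 occurrence(s) of y with (x + z)
  => ( 2 - ( x + z ) ) == 3
stmt 3: y := x + z  -- replace 0 occurrence(s) of y with (x + z)
  => ( 2 - ( x + z ) ) == 3
stmt 2: z := 1 - z  -- replace 1 occurrence(s) of z with (1 - z)
  => ( 2 - ( x + ( 1 - z ) ) ) == 3
stmt 1: x := 1 * x  -- replace 1 occurrence(s) of x with (1 * x)
  => ( 2 - ( ( 1 * x ) + ( 1 - z ) ) ) == 3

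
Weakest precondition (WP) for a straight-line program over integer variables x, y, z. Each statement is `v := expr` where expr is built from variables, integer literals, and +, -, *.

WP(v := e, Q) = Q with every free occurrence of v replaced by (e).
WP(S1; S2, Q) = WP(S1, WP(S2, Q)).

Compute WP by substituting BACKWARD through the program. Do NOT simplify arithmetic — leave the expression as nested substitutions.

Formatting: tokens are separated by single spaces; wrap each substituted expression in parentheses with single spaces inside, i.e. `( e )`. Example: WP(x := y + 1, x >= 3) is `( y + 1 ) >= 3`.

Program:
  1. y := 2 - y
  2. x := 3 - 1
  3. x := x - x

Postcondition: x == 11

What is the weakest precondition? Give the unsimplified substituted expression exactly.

Answer: ( ( 3 - 1 ) - ( 3 - 1 ) ) == 11

Derivation:
post: x == 11
stmt 3: x := x - x  -- replace 1 occurrence(s) of x with (x - x)
  => ( x - x ) == 11
stmt 2: x := 3 - 1  -- replace 2 occurrence(s) of x with (3 - 1)
  => ( ( 3 - 1 ) - ( 3 - 1 ) ) == 11
stmt 1: y := 2 - y  -- replace 0 occurrence(s) of y with (2 - y)
  => ( ( 3 - 1 ) - ( 3 - 1 ) ) == 11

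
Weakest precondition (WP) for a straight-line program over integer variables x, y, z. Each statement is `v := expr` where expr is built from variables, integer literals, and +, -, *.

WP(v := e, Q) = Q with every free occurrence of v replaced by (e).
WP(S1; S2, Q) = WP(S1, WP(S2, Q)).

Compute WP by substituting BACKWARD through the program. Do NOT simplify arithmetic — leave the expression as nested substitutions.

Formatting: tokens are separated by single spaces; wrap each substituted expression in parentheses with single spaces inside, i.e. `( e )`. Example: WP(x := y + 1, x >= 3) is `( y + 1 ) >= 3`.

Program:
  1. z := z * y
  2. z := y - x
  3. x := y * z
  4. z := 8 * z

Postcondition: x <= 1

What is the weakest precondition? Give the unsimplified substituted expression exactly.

Answer: ( y * ( y - x ) ) <= 1

Derivation:
post: x <= 1
stmt 4: z := 8 * z  -- replace 0 occurrence(s) of z with (8 * z)
  => x <= 1
stmt 3: x := y * z  -- replace 1 occurrence(s) of x with (y * z)
  => ( y * z ) <= 1
stmt 2: z := y - x  -- replace 1 occurrence(s) of z with (y - x)
  => ( y * ( y - x ) ) <= 1
stmt 1: z := z * y  -- replace 0 occurrence(s) of z with (z * y)
  => ( y * ( y - x ) ) <= 1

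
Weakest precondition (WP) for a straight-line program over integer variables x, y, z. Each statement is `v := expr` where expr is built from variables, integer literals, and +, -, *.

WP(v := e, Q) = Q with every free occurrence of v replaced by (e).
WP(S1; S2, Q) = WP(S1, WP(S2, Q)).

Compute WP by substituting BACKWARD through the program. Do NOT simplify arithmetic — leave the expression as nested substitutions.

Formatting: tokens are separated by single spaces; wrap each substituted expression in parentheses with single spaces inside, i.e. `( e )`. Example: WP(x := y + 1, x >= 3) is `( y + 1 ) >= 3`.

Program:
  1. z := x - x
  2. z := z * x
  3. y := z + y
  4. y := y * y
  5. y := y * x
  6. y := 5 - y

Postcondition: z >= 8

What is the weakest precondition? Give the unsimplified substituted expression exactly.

post: z >= 8
stmt 6: y := 5 - y  -- replace 0 occurrence(s) of y with (5 - y)
  => z >= 8
stmt 5: y := y * x  -- replace 0 occurrence(s) of y with (y * x)
  => z >= 8
stmt 4: y := y * y  -- replace 0 occurrence(s) of y with (y * y)
  => z >= 8
stmt 3: y := z + y  -- replace 0 occurrence(s) of y with (z + y)
  => z >= 8
stmt 2: z := z * x  -- replace 1 occurrence(s) of z with (z * x)
  => ( z * x ) >= 8
stmt 1: z := x - x  -- replace 1 occurrence(s) of z with (x - x)
  => ( ( x - x ) * x ) >= 8

Answer: ( ( x - x ) * x ) >= 8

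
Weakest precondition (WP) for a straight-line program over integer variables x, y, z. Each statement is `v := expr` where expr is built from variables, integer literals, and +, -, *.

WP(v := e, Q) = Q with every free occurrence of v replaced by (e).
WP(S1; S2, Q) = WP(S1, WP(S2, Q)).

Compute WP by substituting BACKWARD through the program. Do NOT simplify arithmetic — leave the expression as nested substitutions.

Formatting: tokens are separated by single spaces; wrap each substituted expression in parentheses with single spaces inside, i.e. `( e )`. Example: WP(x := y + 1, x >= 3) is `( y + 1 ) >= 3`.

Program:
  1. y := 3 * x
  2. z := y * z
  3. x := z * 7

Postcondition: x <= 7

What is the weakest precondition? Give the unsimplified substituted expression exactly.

post: x <= 7
stmt 3: x := z * 7  -- replace 1 occurrence(s) of x with (z * 7)
  => ( z * 7 ) <= 7
stmt 2: z := y * z  -- replace 1 occurrence(s) of z with (y * z)
  => ( ( y * z ) * 7 ) <= 7
stmt 1: y := 3 * x  -- replace 1 occurrence(s) of y with (3 * x)
  => ( ( ( 3 * x ) * z ) * 7 ) <= 7

Answer: ( ( ( 3 * x ) * z ) * 7 ) <= 7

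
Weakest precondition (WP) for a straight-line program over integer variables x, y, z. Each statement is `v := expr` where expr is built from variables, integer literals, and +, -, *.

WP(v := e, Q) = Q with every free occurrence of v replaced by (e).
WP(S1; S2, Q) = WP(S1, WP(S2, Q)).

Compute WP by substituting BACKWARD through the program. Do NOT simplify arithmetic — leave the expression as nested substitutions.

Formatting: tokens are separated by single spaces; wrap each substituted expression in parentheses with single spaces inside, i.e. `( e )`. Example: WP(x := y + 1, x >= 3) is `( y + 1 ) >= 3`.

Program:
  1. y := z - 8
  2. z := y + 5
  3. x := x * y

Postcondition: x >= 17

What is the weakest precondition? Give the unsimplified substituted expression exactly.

post: x >= 17
stmt 3: x := x * y  -- replace 1 occurrence(s) of x with (x * y)
  => ( x * y ) >= 17
stmt 2: z := y + 5  -- replace 0 occurrence(s) of z with (y + 5)
  => ( x * y ) >= 17
stmt 1: y := z - 8  -- replace 1 occurrence(s) of y with (z - 8)
  => ( x * ( z - 8 ) ) >= 17

Answer: ( x * ( z - 8 ) ) >= 17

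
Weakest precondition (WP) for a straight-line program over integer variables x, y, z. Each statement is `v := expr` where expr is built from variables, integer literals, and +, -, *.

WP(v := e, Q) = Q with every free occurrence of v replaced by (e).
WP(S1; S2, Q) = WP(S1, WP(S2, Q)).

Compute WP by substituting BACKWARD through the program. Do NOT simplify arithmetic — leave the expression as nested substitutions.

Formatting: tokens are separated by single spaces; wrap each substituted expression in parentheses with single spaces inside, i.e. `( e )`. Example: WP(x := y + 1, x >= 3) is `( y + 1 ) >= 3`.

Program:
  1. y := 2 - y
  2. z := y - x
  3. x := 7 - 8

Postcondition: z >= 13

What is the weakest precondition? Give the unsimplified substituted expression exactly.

post: z >= 13
stmt 3: x := 7 - 8  -- replace 0 occurrence(s) of x with (7 - 8)
  => z >= 13
stmt 2: z := y - x  -- replace 1 occurrence(s) of z with (y - x)
  => ( y - x ) >= 13
stmt 1: y := 2 - y  -- replace 1 occurrence(s) of y with (2 - y)
  => ( ( 2 - y ) - x ) >= 13

Answer: ( ( 2 - y ) - x ) >= 13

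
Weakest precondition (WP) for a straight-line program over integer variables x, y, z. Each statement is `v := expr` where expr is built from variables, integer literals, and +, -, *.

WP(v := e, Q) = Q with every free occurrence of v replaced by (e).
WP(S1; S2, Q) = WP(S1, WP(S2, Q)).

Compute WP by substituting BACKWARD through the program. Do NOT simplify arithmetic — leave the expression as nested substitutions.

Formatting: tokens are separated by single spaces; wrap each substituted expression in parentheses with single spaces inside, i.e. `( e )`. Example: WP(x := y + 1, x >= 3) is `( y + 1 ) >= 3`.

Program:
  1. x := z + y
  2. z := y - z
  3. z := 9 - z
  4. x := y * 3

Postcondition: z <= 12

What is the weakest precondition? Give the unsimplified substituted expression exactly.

post: z <= 12
stmt 4: x := y * 3  -- replace 0 occurrence(s) of x with (y * 3)
  => z <= 12
stmt 3: z := 9 - z  -- replace 1 occurrence(s) of z with (9 - z)
  => ( 9 - z ) <= 12
stmt 2: z := y - z  -- replace 1 occurrence(s) of z with (y - z)
  => ( 9 - ( y - z ) ) <= 12
stmt 1: x := z + y  -- replace 0 occurrence(s) of x with (z + y)
  => ( 9 - ( y - z ) ) <= 12

Answer: ( 9 - ( y - z ) ) <= 12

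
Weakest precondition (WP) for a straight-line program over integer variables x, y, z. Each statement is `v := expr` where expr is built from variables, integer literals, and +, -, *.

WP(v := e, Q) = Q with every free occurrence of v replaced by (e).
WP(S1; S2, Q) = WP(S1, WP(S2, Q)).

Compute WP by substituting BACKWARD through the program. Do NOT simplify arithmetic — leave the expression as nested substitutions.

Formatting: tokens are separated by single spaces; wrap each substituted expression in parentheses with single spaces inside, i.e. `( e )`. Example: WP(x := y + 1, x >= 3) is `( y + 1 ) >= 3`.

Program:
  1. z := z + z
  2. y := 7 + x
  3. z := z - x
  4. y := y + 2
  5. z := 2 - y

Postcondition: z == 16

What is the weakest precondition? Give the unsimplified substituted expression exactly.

Answer: ( 2 - ( ( 7 + x ) + 2 ) ) == 16

Derivation:
post: z == 16
stmt 5: z := 2 - y  -- replace 1 occurrence(s) of z with (2 - y)
  => ( 2 - y ) == 16
stmt 4: y := y + 2  -- replace 1 occurrence(s) of y with (y + 2)
  => ( 2 - ( y + 2 ) ) == 16
stmt 3: z := z - x  -- replace 0 occurrence(s) of z with (z - x)
  => ( 2 - ( y + 2 ) ) == 16
stmt 2: y := 7 + x  -- replace 1 occurrence(s) of y with (7 + x)
  => ( 2 - ( ( 7 + x ) + 2 ) ) == 16
stmt 1: z := z + z  -- replace 0 occurrence(s) of z with (z + z)
  => ( 2 - ( ( 7 + x ) + 2 ) ) == 16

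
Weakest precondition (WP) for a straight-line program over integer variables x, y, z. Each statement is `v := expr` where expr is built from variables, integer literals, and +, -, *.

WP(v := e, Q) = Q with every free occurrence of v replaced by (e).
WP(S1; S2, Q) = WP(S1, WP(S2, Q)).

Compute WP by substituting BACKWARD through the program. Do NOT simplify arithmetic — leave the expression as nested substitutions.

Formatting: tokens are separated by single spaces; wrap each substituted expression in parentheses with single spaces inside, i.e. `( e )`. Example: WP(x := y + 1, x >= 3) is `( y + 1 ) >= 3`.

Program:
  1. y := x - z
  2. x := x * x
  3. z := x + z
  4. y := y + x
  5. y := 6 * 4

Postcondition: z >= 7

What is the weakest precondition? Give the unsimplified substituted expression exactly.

post: z >= 7
stmt 5: y := 6 * 4  -- replace 0 occurrence(s) of y with (6 * 4)
  => z >= 7
stmt 4: y := y + x  -- replace 0 occurrence(s) of y with (y + x)
  => z >= 7
stmt 3: z := x + z  -- replace 1 occurrence(s) of z with (x + z)
  => ( x + z ) >= 7
stmt 2: x := x * x  -- replace 1 occurrence(s) of x with (x * x)
  => ( ( x * x ) + z ) >= 7
stmt 1: y := x - z  -- replace 0 occurrence(s) of y with (x - z)
  => ( ( x * x ) + z ) >= 7

Answer: ( ( x * x ) + z ) >= 7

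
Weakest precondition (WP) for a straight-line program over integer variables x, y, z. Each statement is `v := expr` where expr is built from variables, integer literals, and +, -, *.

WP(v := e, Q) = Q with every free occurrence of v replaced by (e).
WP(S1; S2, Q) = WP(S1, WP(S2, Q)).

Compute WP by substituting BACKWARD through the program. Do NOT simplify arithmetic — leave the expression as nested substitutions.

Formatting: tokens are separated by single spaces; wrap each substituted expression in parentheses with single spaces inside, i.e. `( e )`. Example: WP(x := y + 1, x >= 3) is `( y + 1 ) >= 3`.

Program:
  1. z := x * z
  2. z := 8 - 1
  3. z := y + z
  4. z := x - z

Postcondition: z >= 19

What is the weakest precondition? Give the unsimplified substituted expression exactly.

post: z >= 19
stmt 4: z := x - z  -- replace 1 occurrence(s) of z with (x - z)
  => ( x - z ) >= 19
stmt 3: z := y + z  -- replace 1 occurrence(s) of z with (y + z)
  => ( x - ( y + z ) ) >= 19
stmt 2: z := 8 - 1  -- replace 1 occurrence(s) of z with (8 - 1)
  => ( x - ( y + ( 8 - 1 ) ) ) >= 19
stmt 1: z := x * z  -- replace 0 occurrence(s) of z with (x * z)
  => ( x - ( y + ( 8 - 1 ) ) ) >= 19

Answer: ( x - ( y + ( 8 - 1 ) ) ) >= 19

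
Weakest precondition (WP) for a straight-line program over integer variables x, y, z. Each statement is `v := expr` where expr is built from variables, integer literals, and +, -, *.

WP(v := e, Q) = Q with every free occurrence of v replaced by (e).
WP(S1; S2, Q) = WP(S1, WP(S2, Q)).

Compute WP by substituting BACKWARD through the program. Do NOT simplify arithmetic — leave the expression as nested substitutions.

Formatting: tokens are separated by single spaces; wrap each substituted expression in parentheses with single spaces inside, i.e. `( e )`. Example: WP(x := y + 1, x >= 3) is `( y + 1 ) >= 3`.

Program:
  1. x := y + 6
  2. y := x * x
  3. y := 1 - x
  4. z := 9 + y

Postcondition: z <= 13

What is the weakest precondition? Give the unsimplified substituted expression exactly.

Answer: ( 9 + ( 1 - ( y + 6 ) ) ) <= 13

Derivation:
post: z <= 13
stmt 4: z := 9 + y  -- replace 1 occurrence(s) of z with (9 + y)
  => ( 9 + y ) <= 13
stmt 3: y := 1 - x  -- replace 1 occurrence(s) of y with (1 - x)
  => ( 9 + ( 1 - x ) ) <= 13
stmt 2: y := x * x  -- replace 0 occurrence(s) of y with (x * x)
  => ( 9 + ( 1 - x ) ) <= 13
stmt 1: x := y + 6  -- replace 1 occurrence(s) of x with (y + 6)
  => ( 9 + ( 1 - ( y + 6 ) ) ) <= 13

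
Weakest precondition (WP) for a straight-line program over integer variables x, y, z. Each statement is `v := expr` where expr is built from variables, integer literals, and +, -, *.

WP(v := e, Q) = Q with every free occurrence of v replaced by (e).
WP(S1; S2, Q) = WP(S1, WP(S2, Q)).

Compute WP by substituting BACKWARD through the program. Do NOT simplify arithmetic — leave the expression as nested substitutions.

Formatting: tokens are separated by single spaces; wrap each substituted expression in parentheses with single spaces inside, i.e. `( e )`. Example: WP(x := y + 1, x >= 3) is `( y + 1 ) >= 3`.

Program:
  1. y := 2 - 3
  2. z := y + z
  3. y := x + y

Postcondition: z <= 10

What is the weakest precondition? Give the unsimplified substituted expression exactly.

Answer: ( ( 2 - 3 ) + z ) <= 10

Derivation:
post: z <= 10
stmt 3: y := x + y  -- replace 0 occurrence(s) of y with (x + y)
  => z <= 10
stmt 2: z := y + z  -- replace 1 occurrence(s) of z with (y + z)
  => ( y + z ) <= 10
stmt 1: y := 2 - 3  -- replace 1 occurrence(s) of y with (2 - 3)
  => ( ( 2 - 3 ) + z ) <= 10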